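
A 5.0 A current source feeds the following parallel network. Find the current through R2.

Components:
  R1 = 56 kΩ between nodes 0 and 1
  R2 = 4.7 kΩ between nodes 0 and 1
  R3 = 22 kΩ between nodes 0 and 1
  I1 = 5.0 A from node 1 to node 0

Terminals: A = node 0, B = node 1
All resistors sit directly between nodes 0 and 1, so they are in parallel and share one voltage V; the full source current 5 A splits among them.
1/R_par = 1/56000 + 1/4700 + 1/22000 = 0.0002761 S  =>  R_par = 3622 Ω
V = I × R_par = 5 × 3622 = 18110 V
I_R2 = V/R2 = 18110/4700 = 3.853 A

Final answer: 3.853 A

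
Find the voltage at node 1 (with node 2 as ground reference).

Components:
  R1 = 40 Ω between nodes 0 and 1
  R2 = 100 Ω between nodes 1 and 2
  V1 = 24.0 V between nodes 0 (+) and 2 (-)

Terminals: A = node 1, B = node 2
Nodal analysis, taking node 2 as the 0 V reference.
Source V1 fixes V_0 = 24 V.
KCL at each unknown node (sum of currents leaving = 0; resistances in Ω):
  Node 1: (V_1 - 24)/40 + (V_1 - 0)/100 = 0
Collecting terms: 0.035 × V_1 = 0.6  =>  V_1 = 17.14 V
The requested potential is V_1 = 17.14 V.

Final answer: V_1 = 17.14 V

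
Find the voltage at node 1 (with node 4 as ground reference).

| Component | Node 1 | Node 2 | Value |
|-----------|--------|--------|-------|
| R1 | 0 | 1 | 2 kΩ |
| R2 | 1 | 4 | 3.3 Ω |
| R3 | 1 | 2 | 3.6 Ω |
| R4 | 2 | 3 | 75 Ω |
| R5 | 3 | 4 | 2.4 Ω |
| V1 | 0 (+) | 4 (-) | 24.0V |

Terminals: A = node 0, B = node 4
Nodal analysis, taking node 4 as the 0 V reference.
Source V1 fixes V_0 = 24 V.
KCL at each unknown node (sum of currents leaving = 0; resistances in Ω):
  Node 1: (V_1 - 24)/2000 + (V_1 - 0)/3.3 + (V_1 - V_2)/3.6 = 0
  Node 2: (V_2 - V_1)/3.6 + (V_2 - V_3)/75 = 0
  Node 3: (V_3 - V_2)/75 + (V_3 - 0)/2.4 = 0
Collecting terms (coefficients in siemens):
  0.5813·V_1 - 0.2778·V_2 = 0.012
  0.2911·V_2 - 0.2778·V_1 - 0.01333·V_3 = 0
  0.43·V_3 - 0.01333·V_2 = 0
Solving these 3 simultaneous equations (Gaussian elimination) gives:
  V_1 = 0.03799 V, V_2 = 0.0363 V, V_3 = 0.001126 V
The requested potential is V_1 = 0.03799 V.

Final answer: V_1 = 0.03799 V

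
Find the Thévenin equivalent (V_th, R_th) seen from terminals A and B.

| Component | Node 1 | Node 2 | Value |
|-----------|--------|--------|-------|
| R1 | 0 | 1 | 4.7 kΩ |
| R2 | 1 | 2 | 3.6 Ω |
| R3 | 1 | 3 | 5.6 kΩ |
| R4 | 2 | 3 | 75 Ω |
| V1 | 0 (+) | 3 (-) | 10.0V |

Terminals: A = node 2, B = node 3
Step 1 — V_th is the open-circuit voltage V_A - V_B (nothing connected across the terminals).
Nodal analysis, taking node 3 as the 0 V reference.
Source V1 fixes V_0 = 10 V.
KCL at each unknown node (sum of currents leaving = 0; resistances in Ω):
  Node 1: (V_1 - 10)/4700 + (V_1 - V_2)/3.6 + (V_1 - 0)/5600 = 0
  Node 2: (V_2 - V_1)/3.6 + (V_2 - 0)/75 = 0
Collecting terms (coefficients in siemens):
  0.2782·V_1 - 0.2778·V_2 = 0.002128
  0.2911·V_2 - 0.2778·V_1 = 0
Determinant D = (0.2782)(0.2911) - (-0.2778)(-0.2778) = 0.003818
V_1 = [(0.002128)(0.2911) - (-0.2778)(0)]/D = 0.1622 V
V_2 = [(0.2782)(0) - (0.002128)(-0.2778)]/D = 0.1548 V
V_th = V_2 - V_3 = 0.1548 - 0 = 0.1548 V
Step 2 — R_th: zero the source — replace V1 by a short circuit (node 3 merges into node 0) — and find the resistance seen between A (node 2) and B (node 0).
Reduce the network between node 2 (A) and node 0 (B) by series/parallel combination:
  Rp1 = R1 ‖ R3 (parallel, both between nodes 0 and 1) = 1/(1/4700 + 1/5600) = 2555 Ω
  Rs1 = R2 + Rp1 (series, joined only at node 1) = 3.6 + 2555 = 2559 Ω
  Rp2 = R4 ‖ Rs1 (parallel, both between nodes 0 and 2) = 1/(1/75 + 1/2559) = 72.86 Ω
R_th = 72.86 Ω

Final answer: V_th = 0.1548 V, R_th = 72.86 Ω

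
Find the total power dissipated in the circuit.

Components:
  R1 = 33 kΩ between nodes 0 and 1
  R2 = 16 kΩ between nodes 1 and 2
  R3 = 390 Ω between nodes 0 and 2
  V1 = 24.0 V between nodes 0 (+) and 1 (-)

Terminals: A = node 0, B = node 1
Nodal analysis, taking node 1 as the 0 V reference.
Source V1 fixes V_0 = 24 V.
KCL at each unknown node (sum of currents leaving = 0; resistances in Ω):
  Node 2: (V_2 - 0)/16000 + (V_2 - 24)/390 = 0
Collecting terms: 0.002627 × V_2 = 0.06154  =>  V_2 = 23.43 V
Power in each resistor, P = (ΔV)²/R:
  P_R1 = (24 - 0)²/33000 = 0.01745 W
  P_R2 = (0 - 23.43)²/16000 = 0.03431 W
  P_R3 = (24 - 23.43)²/390 = 0.0008362 W
P_total = P_R1 + P_R2 + P_R3 = 0.0526 W

Final answer: 0.0526 W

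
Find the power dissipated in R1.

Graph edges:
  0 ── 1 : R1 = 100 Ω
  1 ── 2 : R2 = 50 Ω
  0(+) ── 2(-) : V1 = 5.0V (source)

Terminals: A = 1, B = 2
Nodal analysis, taking node 2 as the 0 V reference.
Source V1 fixes V_0 = 5 V.
KCL at each unknown node (sum of currents leaving = 0; resistances in Ω):
  Node 1: (V_1 - 5)/100 + (V_1 - 0)/50 = 0
Collecting terms: 0.03 × V_1 = 0.05  =>  V_1 = 1.667 V
I_R1 = (V_0 - V_1)/R1 = (5 - 1.667)/100 = 0.03333 A
P_R1 = I_R1² × R1 = (0.03333)² × 100 = 0.1111 W

Final answer: 0.1111 W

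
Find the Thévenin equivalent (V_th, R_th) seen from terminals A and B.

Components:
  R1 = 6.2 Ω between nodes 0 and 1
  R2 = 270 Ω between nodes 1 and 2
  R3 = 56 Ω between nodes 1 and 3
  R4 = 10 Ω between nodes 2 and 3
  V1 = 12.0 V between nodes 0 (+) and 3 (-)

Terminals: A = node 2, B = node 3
Step 1 — V_th is the open-circuit voltage V_A - V_B (nothing connected across the terminals).
Nodal analysis, taking node 3 as the 0 V reference.
Source V1 fixes V_0 = 12 V.
KCL at each unknown node (sum of currents leaving = 0; resistances in Ω):
  Node 1: (V_1 - 12)/6.2 + (V_1 - V_2)/270 + (V_1 - 0)/56 = 0
  Node 2: (V_2 - V_1)/270 + (V_2 - 0)/10 = 0
Collecting terms (coefficients in siemens):
  0.1829·V_1 - 0.003704·V_2 = 1.935
  0.1037·V_2 - 0.003704·V_1 = 0
Determinant D = (0.1829)(0.1037) - (-0.003704)(-0.003704) = 0.01895
V_1 = [(1.935)(0.1037) - (-0.003704)(0)]/D = 10.59 V
V_2 = [(0.1829)(0) - (1.935)(-0.003704)]/D = 0.3783 V
V_th = V_2 - V_3 = 0.3783 - 0 = 0.3783 V
Step 2 — R_th: zero the source — replace V1 by a short circuit (node 3 merges into node 0) — and find the resistance seen between A (node 2) and B (node 0).
Reduce the network between node 2 (A) and node 0 (B) by series/parallel combination:
  Rp1 = R1 ‖ R3 (parallel, both between nodes 0 and 1) = 1/(1/6.2 + 1/56) = 5.582 Ω
  Rs1 = R2 + Rp1 (series, joined only at node 1) = 270 + 5.582 = 275.6 Ω
  Rp2 = R4 ‖ Rs1 (parallel, both between nodes 0 and 2) = 1/(1/10 + 1/275.6) = 9.65 Ω
R_th = 9.65 Ω

Final answer: V_th = 0.3783 V, R_th = 9.65 Ω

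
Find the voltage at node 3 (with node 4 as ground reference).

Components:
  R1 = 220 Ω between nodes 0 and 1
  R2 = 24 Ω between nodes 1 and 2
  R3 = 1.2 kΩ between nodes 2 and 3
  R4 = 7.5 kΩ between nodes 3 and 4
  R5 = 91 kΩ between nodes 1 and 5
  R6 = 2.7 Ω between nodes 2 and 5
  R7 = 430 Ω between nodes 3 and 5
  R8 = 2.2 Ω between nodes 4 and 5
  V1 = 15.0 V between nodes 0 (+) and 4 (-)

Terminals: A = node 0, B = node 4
Nodal analysis, taking node 4 as the 0 V reference.
Source V1 fixes V_0 = 15 V.
KCL at each unknown node (sum of currents leaving = 0; resistances in Ω):
  Node 1: (V_1 - 15)/220 + (V_1 - V_2)/24 + (V_1 - V_5)/91000 = 0
  Node 2: (V_2 - V_1)/24 + (V_2 - V_3)/1200 + (V_2 - V_5)/2.7 = 0
  Node 3: (V_3 - V_2)/1200 + (V_3 - 0)/7500 + (V_3 - V_5)/430 = 0
  Node 5: (V_5 - V_1)/91000 + (V_5 - V_2)/2.7 + (V_5 - V_3)/430 + (V_5 - 0)/2.2 = 0
Collecting terms (coefficients in siemens):
  0.04622·V_1 - 0.04167·V_2 - 0.00001099·V_5 = 0.06818
  0.4129·V_2 - 0.04167·V_1 - 0.0008333·V_3 - 0.3704·V_5 = 0
  0.003292·V_3 - 0.0008333·V_2 - 0.002326·V_5 = 0
  0.8273·V_5 - 0.00001099·V_1 - 0.3704·V_2 - 0.002326·V_3 = 0
Solving these 4 simultaneous equations (Gaussian elimination) gives:
  V_1 = 1.741 V, V_2 = 0.2949 V, V_3 = 0.1683 V, V_5 = 0.1325 V
The requested potential is V_3 = 0.1683 V.

Final answer: V_3 = 0.1683 V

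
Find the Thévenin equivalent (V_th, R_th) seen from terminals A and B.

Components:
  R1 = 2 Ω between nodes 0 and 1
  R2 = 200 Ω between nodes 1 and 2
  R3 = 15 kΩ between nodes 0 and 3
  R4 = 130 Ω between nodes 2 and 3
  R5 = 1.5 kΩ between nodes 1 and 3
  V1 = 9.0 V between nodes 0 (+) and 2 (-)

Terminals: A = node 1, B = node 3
Step 1 — V_th is the open-circuit voltage V_A - V_B (nothing connected across the terminals).
Nodal analysis, taking node 2 as the 0 V reference.
Source V1 fixes V_0 = 9 V.
KCL at each unknown node (sum of currents leaving = 0; resistances in Ω):
  Node 1: (V_1 - 9)/2 + (V_1 - 0)/200 + (V_1 - V_3)/1500 = 0
  Node 3: (V_3 - 9)/15000 + (V_3 - 0)/130 + (V_3 - V_1)/1500 = 0
Collecting terms (coefficients in siemens):
  0.5057·V_1 - 0.0006667·V_3 = 4.5
  0.008426·V_3 - 0.0006667·V_1 = 0.0006
Determinant D = (0.5057)(0.008426) - (-0.0006667)(-0.0006667) = 0.00426
V_1 = [(4.5)(0.008426) - (-0.0006667)(0.0006)]/D = 8.9 V
V_3 = [(0.5057)(0.0006) - (4.5)(-0.0006667)]/D = 0.7754 V
V_th = V_1 - V_3 = 8.9 - 0.7754 = 8.125 V
Step 2 — R_th: zero the source — replace V1 by a short circuit (node 2 merges into node 0) — and find the resistance seen between A (node 1) and B (node 3).
Reduce the network between node 1 (A) and node 3 (B) by series/parallel combination:
  Rp1 = R1 ‖ R2 (parallel, both between nodes 0 and 1) = 1/(1/2 + 1/200) = 1.98 Ω
  Rp2 = R3 ‖ R4 (parallel, both between nodes 0 and 3) = 1/(1/15000 + 1/130) = 128.9 Ω
  Rs1 = Rp1 + Rp2 (series, joined only at node 0) = 1.98 + 128.9 = 130.9 Ω
  Rp3 = R5 ‖ Rs1 (parallel, both between nodes 1 and 3) = 1/(1/1500 + 1/130.9) = 120.4 Ω
R_th = 120.4 Ω

Final answer: V_th = 8.125 V, R_th = 120.4 Ω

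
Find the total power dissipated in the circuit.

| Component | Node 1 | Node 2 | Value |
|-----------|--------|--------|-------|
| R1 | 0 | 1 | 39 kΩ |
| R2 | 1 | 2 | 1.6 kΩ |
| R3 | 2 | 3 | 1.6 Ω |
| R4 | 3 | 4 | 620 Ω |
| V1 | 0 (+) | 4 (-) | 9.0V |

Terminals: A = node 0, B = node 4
Nodal analysis, taking node 4 as the 0 V reference.
Source V1 fixes V_0 = 9 V.
KCL at each unknown node (sum of currents leaving = 0; resistances in Ω):
  Node 1: (V_1 - 9)/39000 + (V_1 - V_2)/1600 = 0
  Node 2: (V_2 - V_1)/1600 + (V_2 - V_3)/1.6 = 0
  Node 3: (V_3 - V_2)/1.6 + (V_3 - 0)/620 = 0
Collecting terms (coefficients in siemens):
  0.0006506·V_1 - 0.000625·V_2 = 0.0002308
  0.6256·V_2 - 0.000625·V_1 - 0.625·V_3 = 0
  0.6266·V_3 - 0.625·V_2 = 0
Solving these 3 simultaneous equations (Gaussian elimination) gives:
  V_1 = 0.485 V, V_2 = 0.1357 V, V_3 = 0.1354 V
Power in each resistor, P = (ΔV)²/R:
  P_R1 = (9 - 0.485)²/39000 = 0.001859 W
  P_R2 = (0.485 - 0.1357)²/1600 = 0.00007627 W
  P_R3 = (0.1357 - 0.1354)²/1.6 = 0.00000007627 W
  P_R4 = (0.1354 - 0)²/620 = 0.00002955 W
P_total = P_R1 + P_R2 + P_R3 + P_R4 = 0.001965 W

Final answer: 0.001965 W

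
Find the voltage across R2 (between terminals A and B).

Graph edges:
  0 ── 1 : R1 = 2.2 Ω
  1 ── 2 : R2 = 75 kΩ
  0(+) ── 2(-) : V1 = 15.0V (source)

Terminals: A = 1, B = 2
R1 and R2 are in series across V1 (node 0 → node 1 → node 2), and the output A–B is taken across R2, so this is a voltage divider.
Series current: I = V1/(R1 + R2) = 15/(2.2 + 75000) = 15/75000 = 0.0002 A
V_R2 = I × R2 = V1 × R2/(R1 + R2) = 15 × 75000/75000 = 15 V

Final answer: 15 V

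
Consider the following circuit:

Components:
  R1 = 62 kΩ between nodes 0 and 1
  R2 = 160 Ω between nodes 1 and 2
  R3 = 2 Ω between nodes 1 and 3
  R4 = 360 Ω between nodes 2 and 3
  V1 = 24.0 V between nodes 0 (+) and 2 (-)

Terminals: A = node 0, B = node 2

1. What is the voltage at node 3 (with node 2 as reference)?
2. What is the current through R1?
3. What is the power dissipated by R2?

Nodal analysis, taking node 2 as the 0 V reference.
Source V1 fixes V_0 = 24 V.
KCL at each unknown node (sum of currents leaving = 0; resistances in Ω):
  Node 1: (V_1 - 24)/62000 + (V_1 - 0)/160 + (V_1 - V_3)/2 = 0
  Node 3: (V_3 - V_1)/2 + (V_3 - 0)/360 = 0
Collecting terms (coefficients in siemens):
  0.5063·V_1 - 0.5·V_3 = 0.0003871
  0.5028·V_3 - 0.5·V_1 = 0
Determinant D = (0.5063)(0.5028) - (-0.5)(-0.5) = 0.004539
V_1 = [(0.0003871)(0.5028) - (-0.5)(0)]/D = 0.04287 V
V_3 = [(0.5063)(0) - (0.0003871)(-0.5)]/D = 0.04264 V
Part 1:
  Read off the nodal solution: V_3 = 0.04264 V
Part 2:
  I_R1 = (V_0 - V_1)/R1 = (24 - 0.04287)/62000 = 0.0003864 A
  Magnitude: I_R1 = 0.0003864 A
Part 3:
  I_R2 = (V_1 - V_2)/R2 = (0.04287 - 0)/160 = 0.000268 A
  P_R2 = I_R2² × R2 = (0.000268)² × 160 = 0.00001149 W

Final answers:
1. V_3 = 0.04264 V
2. I_R1 = 0.0003864 A
3. P_R2 = 1.149e-05 W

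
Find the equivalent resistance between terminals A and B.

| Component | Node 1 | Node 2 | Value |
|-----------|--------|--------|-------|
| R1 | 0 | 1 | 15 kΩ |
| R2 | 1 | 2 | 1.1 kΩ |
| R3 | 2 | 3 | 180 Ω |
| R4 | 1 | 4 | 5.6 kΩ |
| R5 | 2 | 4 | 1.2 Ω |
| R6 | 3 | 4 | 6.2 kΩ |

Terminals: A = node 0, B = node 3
The network is not a plain series/parallel combination. Inject a 1 A test current into terminal A (node 0) and return it from terminal B (node 3); then R_eq = V_A / (1 A).
Nodal analysis, taking node 3 as the 0 V reference.
Current source I_test pushes 1 A into node 0 and draws it out of node 3.
KCL at each unknown node (sum of currents leaving = 0; resistances in Ω):
  Node 0: (V_0 - V_1)/15000 - 1 = 0
  Node 1: (V_1 - V_0)/15000 + (V_1 - V_2)/1100 + (V_1 - V_4)/5600 = 0
  Node 2: (V_2 - V_1)/1100 + (V_2 - 0)/180 + (V_2 - V_4)/1.2 = 0
  Node 4: (V_4 - V_1)/5600 + (V_4 - V_2)/1.2 + (V_4 - 0)/6200 = 0
Collecting terms (coefficients in siemens):
  0.00006667·V_0 - 0.00006667·V_1 = 1
  0.001154·V_1 - 0.00006667·V_0 - 0.0009091·V_2 - 0.0001786·V_4 = 0
  0.8398·V_2 - 0.0009091·V_1 - 0.8333·V_4 = 0
  0.8337·V_4 - 0.0001786·V_1 - 0.8333·V_2 = 0
Solving these 4 simultaneous equations (Gaussian elimination) gives:
  V_0 = 16090 V, V_1 = 1094 V, V_2 = 174.9 V, V_4 = 175.1 V
R_eq = V_0 / 1 A = 16090 Ω = 16.09 kΩ

Final answer: 16.09 kΩ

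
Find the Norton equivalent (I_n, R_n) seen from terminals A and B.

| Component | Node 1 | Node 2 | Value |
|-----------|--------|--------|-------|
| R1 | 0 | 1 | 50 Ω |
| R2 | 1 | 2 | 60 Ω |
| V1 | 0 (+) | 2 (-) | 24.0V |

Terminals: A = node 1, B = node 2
Find the Thévenin equivalent first; then I_n = V_th/R_th and R_n = R_th.
Step 1 — V_th is the open-circuit voltage V_A - V_B (nothing connected across the terminals).
Nodal analysis, taking node 2 as the 0 V reference.
Source V1 fixes V_0 = 24 V.
KCL at each unknown node (sum of currents leaving = 0; resistances in Ω):
  Node 1: (V_1 - 24)/50 + (V_1 - 0)/60 = 0
Collecting terms: 0.03667 × V_1 = 0.48  =>  V_1 = 13.09 V
V_th = V_1 - V_2 = 13.09 - 0 = 13.09 V
Step 2 — R_th: zero the source — replace V1 by a short circuit (node 2 merges into node 0) — and find the resistance seen between A (node 1) and B (node 0).
Reduce the network between node 1 (A) and node 0 (B) by series/parallel combination:
  Rp1 = R1 ‖ R2 (parallel, both between nodes 0 and 1) = 1/(1/50 + 1/60) = 27.27 Ω
R_th = 27.27 Ω
I_n = V_th/R_th = 13.09/27.27 = 0.48 A, and R_n = R_th = 27.27 Ω

Final answer: I_n = 0.48 A, R_n = 27.27 Ω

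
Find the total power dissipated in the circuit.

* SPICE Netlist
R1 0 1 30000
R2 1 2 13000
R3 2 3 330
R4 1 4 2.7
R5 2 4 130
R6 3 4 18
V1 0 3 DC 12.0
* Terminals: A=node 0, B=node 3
Nodal analysis, taking node 3 as the 0 V reference.
Source V1 fixes V_0 = 12 V.
KCL at each unknown node (sum of currents leaving = 0; resistances in Ω):
  Node 1: (V_1 - 12)/30000 + (V_1 - V_2)/13000 + (V_1 - V_4)/2.7 = 0
  Node 2: (V_2 - V_1)/13000 + (V_2 - 0)/330 + (V_2 - V_4)/130 = 0
  Node 4: (V_4 - V_1)/2.7 + (V_4 - V_2)/130 + (V_4 - 0)/18 = 0
Collecting terms (coefficients in siemens):
  0.3705·V_1 - 0.00007692·V_2 - 0.3704·V_4 = 0.0004
  0.0108·V_2 - 0.00007692·V_1 - 0.007692·V_4 = 0
  0.4336·V_4 - 0.3704·V_1 - 0.007692·V_2 = 0
Solving these 3 simultaneous equations (Gaussian elimination) gives:
  V_1 = 0.008002 V, V_2 = 0.004988 V, V_4 = 0.006923 V
Power in each resistor, P = (ΔV)²/R:
  P_R1 = (12 - 0.008002)²/30000 = 0.004794 W
  P_R2 = (0.008002 - 0.004988)²/13000 = 0.0000000006986 W
  P_R3 = (0.004988 - 0)²/330 = 0.0000000754 W
  P_R4 = (0.008002 - 0.006923)²/2.7 = 0.0000004309 W
  P_R5 = (0.004988 - 0.006923)²/130 = 0.0000000288 W
  P_R6 = (0 - 0.006923)²/18 = 0.000002663 W
P_total = P_R1 + P_R2 + P_R3 + P_R4 + P_R5 + P_R6 = 0.004797 W

Final answer: 0.004797 W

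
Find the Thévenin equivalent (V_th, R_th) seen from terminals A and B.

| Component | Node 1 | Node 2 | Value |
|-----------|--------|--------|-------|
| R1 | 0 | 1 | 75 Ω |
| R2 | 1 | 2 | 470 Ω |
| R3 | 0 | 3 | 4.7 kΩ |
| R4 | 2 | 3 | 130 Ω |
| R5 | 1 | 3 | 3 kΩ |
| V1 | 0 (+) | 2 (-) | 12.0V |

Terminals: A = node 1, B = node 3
Step 1 — V_th is the open-circuit voltage V_A - V_B (nothing connected across the terminals).
Nodal analysis, taking node 2 as the 0 V reference.
Source V1 fixes V_0 = 12 V.
KCL at each unknown node (sum of currents leaving = 0; resistances in Ω):
  Node 1: (V_1 - 12)/75 + (V_1 - 0)/470 + (V_1 - V_3)/3000 = 0
  Node 3: (V_3 - 12)/4700 + (V_3 - 0)/130 + (V_3 - V_1)/3000 = 0
Collecting terms (coefficients in siemens):
  0.01579·V_1 - 0.0003333·V_3 = 0.16
  0.008238·V_3 - 0.0003333·V_1 = 0.002553
Determinant D = (0.01579)(0.008238) - (-0.0003333)(-0.0003333) = 0.00013
V_1 = [(0.16)(0.008238) - (-0.0003333)(0.002553)]/D = 10.15 V
V_3 = [(0.01579)(0.002553) - (0.16)(-0.0003333)]/D = 0.7204 V
V_th = V_1 - V_3 = 10.15 - 0.7204 = 9.425 V
Step 2 — R_th: zero the source — replace V1 by a short circuit (node 2 merges into node 0) — and find the resistance seen between A (node 1) and B (node 3).
Reduce the network between node 1 (A) and node 3 (B) by series/parallel combination:
  Rp1 = R1 ‖ R2 (parallel, both between nodes 0 and 1) = 1/(1/75 + 1/470) = 64.68 Ω
  Rp2 = R3 ‖ R4 (parallel, both between nodes 0 and 3) = 1/(1/4700 + 1/130) = 126.5 Ω
  Rs1 = Rp1 + Rp2 (series, joined only at node 0) = 64.68 + 126.5 = 191.2 Ω
  Rp3 = R5 ‖ Rs1 (parallel, both between nodes 1 and 3) = 1/(1/3000 + 1/191.2) = 179.7 Ω
R_th = 179.7 Ω

Final answer: V_th = 9.425 V, R_th = 179.7 Ω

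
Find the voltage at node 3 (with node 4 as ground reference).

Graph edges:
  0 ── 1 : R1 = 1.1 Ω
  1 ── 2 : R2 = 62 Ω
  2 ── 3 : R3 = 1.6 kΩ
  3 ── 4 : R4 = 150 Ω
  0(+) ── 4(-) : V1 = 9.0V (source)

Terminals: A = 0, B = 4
Nodal analysis, taking node 4 as the 0 V reference.
Source V1 fixes V_0 = 9 V.
KCL at each unknown node (sum of currents leaving = 0; resistances in Ω):
  Node 1: (V_1 - 9)/1.1 + (V_1 - V_2)/62 = 0
  Node 2: (V_2 - V_1)/62 + (V_2 - V_3)/1600 = 0
  Node 3: (V_3 - V_2)/1600 + (V_3 - 0)/150 = 0
Collecting terms (coefficients in siemens):
  0.9252·V_1 - 0.01613·V_2 = 8.182
  0.01675·V_2 - 0.01613·V_1 - 0.000625·V_3 = 0
  0.007292·V_3 - 0.000625·V_2 = 0
Solving these 3 simultaneous equations (Gaussian elimination) gives:
  V_1 = 8.995 V, V_2 = 8.687 V, V_3 = 0.7446 V
The requested potential is V_3 = 0.7446 V.

Final answer: V_3 = 0.7446 V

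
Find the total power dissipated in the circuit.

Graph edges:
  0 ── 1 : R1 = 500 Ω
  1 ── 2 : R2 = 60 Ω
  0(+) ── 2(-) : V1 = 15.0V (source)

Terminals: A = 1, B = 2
Nodal analysis, taking node 2 as the 0 V reference.
Source V1 fixes V_0 = 15 V.
KCL at each unknown node (sum of currents leaving = 0; resistances in Ω):
  Node 1: (V_1 - 15)/500 + (V_1 - 0)/60 = 0
Collecting terms: 0.01867 × V_1 = 0.03  =>  V_1 = 1.607 V
Power in each resistor, P = (ΔV)²/R:
  P_R1 = (15 - 1.607)²/500 = 0.3587 W
  P_R2 = (1.607 - 0)²/60 = 0.04305 W
P_total = P_R1 + P_R2 = 0.4018 W

Final answer: 0.4018 W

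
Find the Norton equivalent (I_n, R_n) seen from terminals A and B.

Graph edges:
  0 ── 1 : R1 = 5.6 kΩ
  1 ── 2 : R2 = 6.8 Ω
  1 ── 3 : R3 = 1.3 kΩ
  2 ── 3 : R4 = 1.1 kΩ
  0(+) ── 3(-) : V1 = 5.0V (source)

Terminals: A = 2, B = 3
Find the Thévenin equivalent first; then I_n = V_th/R_th and R_n = R_th.
Step 1 — V_th is the open-circuit voltage V_A - V_B (nothing connected across the terminals).
Nodal analysis, taking node 3 as the 0 V reference.
Source V1 fixes V_0 = 5 V.
KCL at each unknown node (sum of currents leaving = 0; resistances in Ω):
  Node 1: (V_1 - 5)/5600 + (V_1 - V_2)/6.8 + (V_1 - 0)/1300 = 0
  Node 2: (V_2 - V_1)/6.8 + (V_2 - 0)/1100 = 0
Collecting terms (coefficients in siemens):
  0.148·V_1 - 0.1471·V_2 = 0.0008929
  0.148·V_2 - 0.1471·V_1 = 0
Determinant D = (0.148)(0.148) - (-0.1471)(-0.1471) = 0.0002739
V_1 = [(0.0008929)(0.148) - (-0.1471)(0)]/D = 0.4823 V
V_2 = [(0.148)(0) - (0.0008929)(-0.1471)]/D = 0.4793 V
V_th = V_2 - V_3 = 0.4793 - 0 = 0.4793 V
Step 2 — R_th: zero the source — replace V1 by a short circuit (node 3 merges into node 0) — and find the resistance seen between A (node 2) and B (node 0).
Reduce the network between node 2 (A) and node 0 (B) by series/parallel combination:
  Rp1 = R1 ‖ R3 (parallel, both between nodes 0 and 1) = 1/(1/5600 + 1/1300) = 1055 Ω
  Rs1 = R2 + Rp1 (series, joined only at node 1) = 6.8 + 1055 = 1062 Ω
  Rp2 = R4 ‖ Rs1 (parallel, both between nodes 0 and 2) = 1/(1/1100 + 1/1062) = 540.3 Ω
R_th = 540.3 Ω
I_n = V_th/R_th = 0.4793/540.3 = 0.0008871 A, and R_n = R_th = 540.3 Ω

Final answer: I_n = 0.0008871 A, R_n = 540.3 Ω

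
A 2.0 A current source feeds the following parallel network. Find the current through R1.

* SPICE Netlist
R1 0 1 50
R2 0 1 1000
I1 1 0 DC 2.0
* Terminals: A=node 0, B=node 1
All resistors sit directly between nodes 0 and 1, so they are in parallel and share one voltage V; the full source current 2 A splits among them.
1/R_par = 1/50 + 1/1000 = 0.021 S  =>  R_par = 47.62 Ω
V = I × R_par = 2 × 47.62 = 95.24 V
I_R1 = V/R1 = 95.24/50 = 1.905 A

Final answer: 1.905 A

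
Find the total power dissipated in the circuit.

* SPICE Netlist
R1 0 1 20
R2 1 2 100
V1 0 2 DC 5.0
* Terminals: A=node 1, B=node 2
Nodal analysis, taking node 2 as the 0 V reference.
Source V1 fixes V_0 = 5 V.
KCL at each unknown node (sum of currents leaving = 0; resistances in Ω):
  Node 1: (V_1 - 5)/20 + (V_1 - 0)/100 = 0
Collecting terms: 0.06 × V_1 = 0.25  =>  V_1 = 4.167 V
Power in each resistor, P = (ΔV)²/R:
  P_R1 = (5 - 4.167)²/20 = 0.03472 W
  P_R2 = (4.167 - 0)²/100 = 0.1736 W
P_total = P_R1 + P_R2 = 0.2083 W

Final answer: 0.2083 W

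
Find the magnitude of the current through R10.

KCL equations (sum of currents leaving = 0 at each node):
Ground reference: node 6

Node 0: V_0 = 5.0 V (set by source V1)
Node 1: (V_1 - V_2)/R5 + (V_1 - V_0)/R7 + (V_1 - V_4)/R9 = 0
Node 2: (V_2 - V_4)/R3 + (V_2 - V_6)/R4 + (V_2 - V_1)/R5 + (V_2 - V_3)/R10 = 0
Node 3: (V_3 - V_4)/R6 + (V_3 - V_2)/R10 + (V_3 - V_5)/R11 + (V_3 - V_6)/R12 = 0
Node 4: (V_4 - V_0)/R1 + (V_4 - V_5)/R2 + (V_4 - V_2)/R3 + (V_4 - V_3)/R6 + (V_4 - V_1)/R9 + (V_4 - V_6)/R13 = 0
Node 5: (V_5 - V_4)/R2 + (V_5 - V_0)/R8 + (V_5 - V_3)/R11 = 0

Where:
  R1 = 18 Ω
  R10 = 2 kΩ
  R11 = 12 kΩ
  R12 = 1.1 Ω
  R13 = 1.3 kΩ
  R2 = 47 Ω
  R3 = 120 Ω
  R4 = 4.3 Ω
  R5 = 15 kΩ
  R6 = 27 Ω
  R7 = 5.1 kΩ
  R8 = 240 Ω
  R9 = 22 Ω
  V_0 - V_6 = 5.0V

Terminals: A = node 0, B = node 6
Nodal analysis, taking node 6 as the 0 V reference.
Source V1 fixes V_0 = 5 V.
KCL at each unknown node (sum of currents leaving = 0; resistances in Ω):
  Node 1: (V_1 - V_2)/15000 + (V_1 - 5)/5100 + (V_1 - V_4)/22 = 0
  Node 2: (V_2 - V_4)/120 + (V_2 - 0)/4.3 + (V_2 - V_1)/15000 + (V_2 - V_3)/2000 = 0
  Node 3: (V_3 - V_4)/27 + (V_3 - V_2)/2000 + (V_3 - V_5)/12000 + (V_3 - 0)/1.1 = 0
  Node 4: (V_4 - 5)/18 + (V_4 - V_5)/47 + (V_4 - V_2)/120 + (V_4 - V_3)/27 + (V_4 - V_1)/22 + (V_4 - 0)/1300 = 0
  Node 5: (V_5 - V_4)/47 + (V_5 - 5)/240 + (V_5 - V_3)/12000 = 0
Collecting terms (coefficients in siemens):
  0.04572·V_1 - 0.00006667·V_2 - 0.04545·V_4 = 0.0009804
  0.2415·V_2 - 0.00006667·V_1 - 0.0005·V_3 - 0.008333·V_4 = 0
  0.9467·V_3 - 0.0005·V_2 - 0.03704·V_4 - 0.00008333·V_5 = 0
  0.1684·V_4 - 0.04545·V_1 - 0.008333·V_2 - 0.03704·V_3 - 0.02128·V_5 = 0.2778
  0.02553·V_5 - 0.00008333·V_3 - 0.02128·V_4 = 0.02083
Solving these 5 simultaneous equations (Gaussian elimination) gives:
  V_1 = 2.859 V, V_2 = 0.09953 V, V_3 = 0.112 V, V_4 = 2.854 V
  V_5 = 3.195 V
I_R10 = (V_2 - V_3)/R10 = (0.09953 - 0.112)/2000 = -0.000006234 A
|I_R10| = 0.000006234 A

Final answer: |I_R10| = 6.234e-06 A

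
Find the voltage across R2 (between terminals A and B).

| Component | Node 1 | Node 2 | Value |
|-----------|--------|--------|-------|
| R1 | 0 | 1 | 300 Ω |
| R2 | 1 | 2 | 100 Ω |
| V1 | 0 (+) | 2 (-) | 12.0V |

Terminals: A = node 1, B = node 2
R1 and R2 are in series across V1 (node 0 → node 1 → node 2), and the output A–B is taken across R2, so this is a voltage divider.
Series current: I = V1/(R1 + R2) = 12/(300 + 100) = 12/400 = 0.03 A
V_R2 = I × R2 = V1 × R2/(R1 + R2) = 12 × 100/400 = 3 V

Final answer: 3 V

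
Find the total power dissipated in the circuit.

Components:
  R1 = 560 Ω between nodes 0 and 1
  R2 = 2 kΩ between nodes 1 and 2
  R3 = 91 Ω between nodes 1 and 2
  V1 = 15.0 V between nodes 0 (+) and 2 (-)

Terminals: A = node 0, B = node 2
Nodal analysis, taking node 2 as the 0 V reference.
Source V1 fixes V_0 = 15 V.
KCL at each unknown node (sum of currents leaving = 0; resistances in Ω):
  Node 1: (V_1 - 15)/560 + (V_1 - 0)/2000 + (V_1 - 0)/91 = 0
Collecting terms: 0.01327 × V_1 = 0.02679  =>  V_1 = 2.018 V
Power in each resistor, P = (ΔV)²/R:
  P_R1 = (15 - 2.018)²/560 = 0.301 W
  P_R2 = (2.018 - 0)²/2000 = 0.002036 W
  P_R3 = (2.018 - 0)²/91 = 0.04474 W
P_total = P_R1 + P_R2 + P_R3 = 0.3477 W

Final answer: 0.3477 W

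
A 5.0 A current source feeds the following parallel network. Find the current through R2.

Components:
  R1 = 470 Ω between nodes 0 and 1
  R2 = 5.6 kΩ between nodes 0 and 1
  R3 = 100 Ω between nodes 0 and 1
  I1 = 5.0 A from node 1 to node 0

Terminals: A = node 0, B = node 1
All resistors sit directly between nodes 0 and 1, so they are in parallel and share one voltage V; the full source current 5 A splits among them.
1/R_par = 1/470 + 1/5600 + 1/100 = 0.01231 S  =>  R_par = 81.26 Ω
V = I × R_par = 5 × 81.26 = 406.3 V
I_R2 = V/R2 = 406.3/5600 = 0.07255 A

Final answer: 0.07255 A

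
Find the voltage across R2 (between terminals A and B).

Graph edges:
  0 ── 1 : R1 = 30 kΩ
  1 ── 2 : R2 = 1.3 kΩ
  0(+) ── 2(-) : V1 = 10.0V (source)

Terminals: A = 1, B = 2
R1 and R2 are in series across V1 (node 0 → node 1 → node 2), and the output A–B is taken across R2, so this is a voltage divider.
Series current: I = V1/(R1 + R2) = 10/(30000 + 1300) = 10/31300 = 0.0003195 A
V_R2 = I × R2 = V1 × R2/(R1 + R2) = 10 × 1300/31300 = 0.4153 V

Final answer: 0.4153 V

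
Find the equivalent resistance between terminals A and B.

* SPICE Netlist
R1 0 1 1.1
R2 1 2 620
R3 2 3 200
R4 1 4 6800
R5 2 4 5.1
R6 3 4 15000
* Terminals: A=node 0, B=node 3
The network is not a plain series/parallel combination. Inject a 1 A test current into terminal A (node 0) and return it from terminal B (node 3); then R_eq = V_A / (1 A).
Nodal analysis, taking node 3 as the 0 V reference.
Current source I_test pushes 1 A into node 0 and draws it out of node 3.
KCL at each unknown node (sum of currents leaving = 0; resistances in Ω):
  Node 0: (V_0 - V_1)/1.1 - 1 = 0
  Node 1: (V_1 - V_0)/1.1 + (V_1 - V_2)/620 + (V_1 - V_4)/6800 = 0
  Node 2: (V_2 - V_1)/620 + (V_2 - 0)/200 + (V_2 - V_4)/5.1 = 0
  Node 4: (V_4 - V_1)/6800 + (V_4 - V_2)/5.1 + (V_4 - 0)/15000 = 0
Collecting terms (coefficients in siemens):
  0.9091·V_0 - 0.9091·V_1 = 1
  0.9109·V_1 - 0.9091·V_0 - 0.001613·V_2 - 0.0001471·V_4 = 0
  0.2027·V_2 - 0.001613·V_1 - 0.1961·V_4 = 0
  0.1963·V_4 - 0.0001471·V_1 - 0.1961·V_2 = 0
Solving these 4 simultaneous equations (Gaussian elimination) gives:
  V_0 = 766.7 V, V_1 = 765.6 V, V_2 = 197.4 V, V_4 = 197.7 V
R_eq = V_0 / 1 A = 766.7 Ω

Final answer: 766.7 Ω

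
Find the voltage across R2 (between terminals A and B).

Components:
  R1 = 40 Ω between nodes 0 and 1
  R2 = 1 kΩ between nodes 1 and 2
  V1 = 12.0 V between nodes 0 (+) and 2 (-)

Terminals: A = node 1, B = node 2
R1 and R2 are in series across V1 (node 0 → node 1 → node 2), and the output A–B is taken across R2, so this is a voltage divider.
Series current: I = V1/(R1 + R2) = 12/(40 + 1000) = 12/1040 = 0.01154 A
V_R2 = I × R2 = V1 × R2/(R1 + R2) = 12 × 1000/1040 = 11.54 V

Final answer: 11.54 V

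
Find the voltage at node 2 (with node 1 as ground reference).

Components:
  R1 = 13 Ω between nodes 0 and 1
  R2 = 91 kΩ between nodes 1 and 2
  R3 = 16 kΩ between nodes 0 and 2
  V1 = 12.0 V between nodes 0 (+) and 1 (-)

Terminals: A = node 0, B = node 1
Nodal analysis, taking node 1 as the 0 V reference.
Source V1 fixes V_0 = 12 V.
KCL at each unknown node (sum of currents leaving = 0; resistances in Ω):
  Node 2: (V_2 - 0)/91000 + (V_2 - 12)/16000 = 0
Collecting terms: 0.00007349 × V_2 = 0.00075  =>  V_2 = 10.21 V
The requested potential is V_2 = 10.21 V.

Final answer: V_2 = 10.21 V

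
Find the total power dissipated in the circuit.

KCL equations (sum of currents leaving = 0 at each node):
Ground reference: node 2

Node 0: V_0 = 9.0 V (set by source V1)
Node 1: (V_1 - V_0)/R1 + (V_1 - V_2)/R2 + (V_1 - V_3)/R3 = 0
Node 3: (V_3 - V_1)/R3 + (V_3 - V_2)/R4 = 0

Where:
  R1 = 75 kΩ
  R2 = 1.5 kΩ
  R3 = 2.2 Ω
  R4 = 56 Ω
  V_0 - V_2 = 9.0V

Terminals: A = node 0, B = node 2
Nodal analysis, taking node 2 as the 0 V reference.
Source V1 fixes V_0 = 9 V.
KCL at each unknown node (sum of currents leaving = 0; resistances in Ω):
  Node 1: (V_1 - 9)/75000 + (V_1 - 0)/1500 + (V_1 - V_3)/2.2 = 0
  Node 3: (V_3 - V_1)/2.2 + (V_3 - 0)/56 = 0
Collecting terms (coefficients in siemens):
  0.4552·V_1 - 0.4545·V_3 = 0.00012
  0.4724·V_3 - 0.4545·V_1 = 0
Determinant D = (0.4552)(0.4724) - (-0.4545)(-0.4545) = 0.008438
V_1 = [(0.00012)(0.4724) - (-0.4545)(0)]/D = 0.006718 V
V_3 = [(0.4552)(0) - (0.00012)(-0.4545)]/D = 0.006464 V
Power in each resistor, P = (ΔV)²/R:
  P_R1 = (9 - 0.006718)²/75000 = 0.001078 W
  P_R2 = (0.006718 - 0)²/1500 = 0.00000003009 W
  P_R3 = (0.006718 - 0.006464)²/2.2 = 0.00000002931 W
  P_R4 = (0 - 0.006464)²/56 = 0.0000007462 W
P_total = P_R1 + P_R2 + P_R3 + P_R4 = 0.001079 W

Final answer: 0.001079 W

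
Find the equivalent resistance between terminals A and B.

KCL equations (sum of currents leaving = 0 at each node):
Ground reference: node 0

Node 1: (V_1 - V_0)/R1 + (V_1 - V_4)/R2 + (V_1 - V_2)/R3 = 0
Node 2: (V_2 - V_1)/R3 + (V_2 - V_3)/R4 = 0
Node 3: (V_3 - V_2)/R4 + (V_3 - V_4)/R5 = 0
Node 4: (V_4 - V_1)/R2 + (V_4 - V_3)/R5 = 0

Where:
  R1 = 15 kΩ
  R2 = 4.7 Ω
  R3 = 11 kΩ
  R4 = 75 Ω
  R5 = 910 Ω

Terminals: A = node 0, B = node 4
Reduce the network between node 0 (A) and node 4 (B) by series/parallel combination:
  Rs1 = R3 + R4 (series, joined only at node 2) = 11000 + 75 = 11080 Ω
  Rs2 = R5 + Rs1 (series, joined only at node 3) = 910 + 11080 = 11980 Ω
  Rp1 = R2 ‖ Rs2 (parallel, both between nodes 1 and 4) = 1/(1/4.7 + 1/11980) = 4.698 Ω
  Rs3 = R1 + Rp1 (series, joined only at node 1) = 15000 + 4.698 = 15000 Ω
R_eq = 15 kΩ

Final answer: 15 kΩ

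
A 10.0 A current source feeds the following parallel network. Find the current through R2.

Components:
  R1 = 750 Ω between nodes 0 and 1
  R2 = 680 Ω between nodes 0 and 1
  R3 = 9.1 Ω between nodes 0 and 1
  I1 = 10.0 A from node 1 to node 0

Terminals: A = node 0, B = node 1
All resistors sit directly between nodes 0 and 1, so they are in parallel and share one voltage V; the full source current 10 A splits among them.
1/R_par = 1/750 + 1/680 + 1/9.1 = 0.1127 S  =>  R_par = 8.874 Ω
V = I × R_par = 10 × 8.874 = 88.74 V
I_R2 = V/R2 = 88.74/680 = 0.1305 A

Final answer: 0.1305 A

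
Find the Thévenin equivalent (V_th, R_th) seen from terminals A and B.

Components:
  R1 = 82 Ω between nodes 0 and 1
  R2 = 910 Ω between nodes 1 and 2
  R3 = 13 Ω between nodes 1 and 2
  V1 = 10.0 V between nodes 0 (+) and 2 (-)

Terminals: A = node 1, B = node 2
Step 1 — V_th is the open-circuit voltage V_A - V_B (nothing connected across the terminals).
Nodal analysis, taking node 2 as the 0 V reference.
Source V1 fixes V_0 = 10 V.
KCL at each unknown node (sum of currents leaving = 0; resistances in Ω):
  Node 1: (V_1 - 10)/82 + (V_1 - 0)/910 + (V_1 - 0)/13 = 0
Collecting terms: 0.09022 × V_1 = 0.122  =>  V_1 = 1.352 V
V_th = V_1 - V_2 = 1.352 - 0 = 1.352 V
Step 2 — R_th: zero the source — replace V1 by a short circuit (node 2 merges into node 0) — and find the resistance seen between A (node 1) and B (node 0).
Reduce the network between node 1 (A) and node 0 (B) by series/parallel combination:
  Rp1 = R1 ‖ R2 ‖ R3 (parallel, all between nodes 0 and 1) = 1/(1/82 + 1/910 + 1/13) = 11.08 Ω
R_th = 11.08 Ω

Final answer: V_th = 1.352 V, R_th = 11.08 Ω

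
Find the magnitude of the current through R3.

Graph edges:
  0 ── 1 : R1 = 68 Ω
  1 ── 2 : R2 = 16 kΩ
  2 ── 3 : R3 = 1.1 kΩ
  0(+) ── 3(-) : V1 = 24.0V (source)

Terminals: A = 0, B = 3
Nodal analysis, taking node 3 as the 0 V reference.
Source V1 fixes V_0 = 24 V.
KCL at each unknown node (sum of currents leaving = 0; resistances in Ω):
  Node 1: (V_1 - 24)/68 + (V_1 - V_2)/16000 = 0
  Node 2: (V_2 - V_1)/16000 + (V_2 - 0)/1100 = 0
Collecting terms (coefficients in siemens):
  0.01477·V_1 - 0.0000625·V_2 = 0.3529
  0.0009716·V_2 - 0.0000625·V_1 = 0
Determinant D = (0.01477)(0.0009716) - (-0.0000625)(-0.0000625) = 0.00001434
V_1 = [(0.3529)(0.0009716) - (-0.0000625)(0)]/D = 23.9 V
V_2 = [(0.01477)(0) - (0.3529)(-0.0000625)]/D = 1.538 V
I_R3 = (V_2 - V_3)/R3 = (1.538 - 0)/1100 = 0.001398 A
|I_R3| = 0.001398 A

Final answer: |I_R3| = 0.001398 A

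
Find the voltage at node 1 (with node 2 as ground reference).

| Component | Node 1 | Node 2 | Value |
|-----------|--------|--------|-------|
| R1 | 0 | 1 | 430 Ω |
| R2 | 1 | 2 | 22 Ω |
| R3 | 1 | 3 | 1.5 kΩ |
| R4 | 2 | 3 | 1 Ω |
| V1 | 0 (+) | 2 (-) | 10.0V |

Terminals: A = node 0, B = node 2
Nodal analysis, taking node 2 as the 0 V reference.
Source V1 fixes V_0 = 10 V.
KCL at each unknown node (sum of currents leaving = 0; resistances in Ω):
  Node 1: (V_1 - 10)/430 + (V_1 - 0)/22 + (V_1 - V_3)/1500 = 0
  Node 3: (V_3 - V_1)/1500 + (V_3 - 0)/1 = 0
Collecting terms (coefficients in siemens):
  0.04845·V_1 - 0.0006667·V_3 = 0.02326
  1.001·V_3 - 0.0006667·V_1 = 0
Determinant D = (0.04845)(1.001) - (-0.0006667)(-0.0006667) = 0.04848
V_1 = [(0.02326)(1.001) - (-0.0006667)(0)]/D = 0.48 V
V_3 = [(0.04845)(0) - (0.02326)(-0.0006667)]/D = 0.0003198 V
The requested potential is V_1 = 0.48 V.

Final answer: V_1 = 0.48 V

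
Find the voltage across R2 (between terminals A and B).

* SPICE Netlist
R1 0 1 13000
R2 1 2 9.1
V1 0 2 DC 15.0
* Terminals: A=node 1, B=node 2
R1 and R2 are in series across V1 (node 0 → node 1 → node 2), and the output A–B is taken across R2, so this is a voltage divider.
Series current: I = V1/(R1 + R2) = 15/(13000 + 9.1) = 15/13010 = 0.001153 A
V_R2 = I × R2 = V1 × R2/(R1 + R2) = 15 × 9.1/13010 = 0.01049 V

Final answer: 0.01049 V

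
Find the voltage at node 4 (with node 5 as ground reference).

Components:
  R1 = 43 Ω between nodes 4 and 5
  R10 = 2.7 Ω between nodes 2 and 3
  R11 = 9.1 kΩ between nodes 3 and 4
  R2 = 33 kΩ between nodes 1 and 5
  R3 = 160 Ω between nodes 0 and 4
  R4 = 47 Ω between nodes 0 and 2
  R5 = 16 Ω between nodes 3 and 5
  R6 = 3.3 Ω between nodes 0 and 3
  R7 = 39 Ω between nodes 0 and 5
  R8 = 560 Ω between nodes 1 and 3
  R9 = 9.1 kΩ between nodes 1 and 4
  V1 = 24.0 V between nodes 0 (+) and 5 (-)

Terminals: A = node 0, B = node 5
Nodal analysis, taking node 5 as the 0 V reference.
Source V1 fixes V_0 = 24 V.
KCL at each unknown node (sum of currents leaving = 0; resistances in Ω):
  Node 1: (V_1 - 0)/33000 + (V_1 - V_3)/560 + (V_1 - V_4)/9100 = 0
  Node 2: (V_2 - 24)/47 + (V_2 - V_3)/2.7 = 0
  Node 3: (V_3 - 0)/16 + (V_3 - 24)/3.3 + (V_3 - V_1)/560 + (V_3 - V_2)/2.7 + (V_3 - V_4)/9100 = 0
  Node 4: (V_4 - 0)/43 + (V_4 - 24)/160 + (V_4 - V_1)/9100 + (V_4 - V_3)/9100 = 0
Collecting terms (coefficients in siemens):
  0.001926·V_1 - 0.001786·V_3 - 0.0001099·V_4 = 0
  0.3916·V_2 - 0.3704·V_3 = 0.5106
  0.7378·V_3 - 0.001786·V_1 - 0.3704·V_2 - 0.0001099·V_4 = 7.273
  0.02973·V_4 - 0.0001099·V_1 - 0.0001099·V_3 = 0.15
Solving these 4 simultaneous equations (Gaussian elimination) gives:
  V_1 = 18.93 V, V_2 = 20.31 V, V_3 = 20.1 V, V_4 = 5.19 V
The requested potential is V_4 = 5.19 V.

Final answer: V_4 = 5.19 V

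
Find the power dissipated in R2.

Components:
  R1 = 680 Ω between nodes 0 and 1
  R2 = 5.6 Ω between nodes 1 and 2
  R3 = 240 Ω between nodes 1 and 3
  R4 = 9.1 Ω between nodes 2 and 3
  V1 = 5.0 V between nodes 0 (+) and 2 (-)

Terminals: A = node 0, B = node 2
Nodal analysis, taking node 2 as the 0 V reference.
Source V1 fixes V_0 = 5 V.
KCL at each unknown node (sum of currents leaving = 0; resistances in Ω):
  Node 1: (V_1 - 5)/680 + (V_1 - 0)/5.6 + (V_1 - V_3)/240 = 0
  Node 3: (V_3 - V_1)/240 + (V_3 - 0)/9.1 = 0
Collecting terms (coefficients in siemens):
  0.1842·V_1 - 0.004167·V_3 = 0.007353
  0.1141·V_3 - 0.004167·V_1 = 0
Determinant D = (0.1842)(0.1141) - (-0.004167)(-0.004167) = 0.02099
V_1 = [(0.007353)(0.1141) - (-0.004167)(0)]/D = 0.03995 V
V_3 = [(0.1842)(0) - (0.007353)(-0.004167)]/D = 0.001459 V
I_R2 = (V_1 - V_2)/R2 = (0.03995 - 0)/5.6 = 0.007134 A
P_R2 = I_R2² × R2 = (0.007134)² × 5.6 = 0.000285 W

Final answer: 0.000285 W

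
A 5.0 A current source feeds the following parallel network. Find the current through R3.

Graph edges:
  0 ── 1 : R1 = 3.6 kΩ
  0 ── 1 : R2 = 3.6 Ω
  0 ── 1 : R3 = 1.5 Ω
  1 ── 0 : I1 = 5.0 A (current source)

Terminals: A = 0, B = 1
All resistors sit directly between nodes 0 and 1, so they are in parallel and share one voltage V; the full source current 5 A splits among them.
1/R_par = 1/3600 + 1/3.6 + 1/1.5 = 0.9447 S  =>  R_par = 1.059 Ω
V = I × R_par = 5 × 1.059 = 5.293 V
I_R3 = V/R3 = 5.293/1.5 = 3.528 A

Final answer: 3.528 A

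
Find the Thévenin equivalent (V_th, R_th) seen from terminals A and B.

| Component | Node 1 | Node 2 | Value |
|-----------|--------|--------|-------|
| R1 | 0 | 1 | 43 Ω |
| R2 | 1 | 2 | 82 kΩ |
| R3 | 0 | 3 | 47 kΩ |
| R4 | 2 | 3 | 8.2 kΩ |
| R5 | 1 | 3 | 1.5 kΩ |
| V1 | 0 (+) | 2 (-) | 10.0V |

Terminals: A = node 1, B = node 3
Step 1 — V_th is the open-circuit voltage V_A - V_B (nothing connected across the terminals).
Nodal analysis, taking node 2 as the 0 V reference.
Source V1 fixes V_0 = 10 V.
KCL at each unknown node (sum of currents leaving = 0; resistances in Ω):
  Node 1: (V_1 - 10)/43 + (V_1 - 0)/82000 + (V_1 - V_3)/1500 = 0
  Node 3: (V_3 - 10)/47000 + (V_3 - 0)/8200 + (V_3 - V_1)/1500 = 0
Collecting terms (coefficients in siemens):
  0.02393·V_1 - 0.0006667·V_3 = 0.2326
  0.0008099·V_3 - 0.0006667·V_1 = 0.0002128
Determinant D = (0.02393)(0.0008099) - (-0.0006667)(-0.0006667) = 0.00001894
V_1 = [(0.2326)(0.0008099) - (-0.0006667)(0.0002128)]/D = 9.952 V
V_3 = [(0.02393)(0.0002128) - (0.2326)(-0.0006667)]/D = 8.455 V
V_th = V_1 - V_3 = 9.952 - 8.455 = 1.497 V
Step 2 — R_th: zero the source — replace V1 by a short circuit (node 2 merges into node 0) — and find the resistance seen between A (node 1) and B (node 3).
Reduce the network between node 1 (A) and node 3 (B) by series/parallel combination:
  Rp1 = R1 ‖ R2 (parallel, both between nodes 0 and 1) = 1/(1/43 + 1/82000) = 42.98 Ω
  Rp2 = R3 ‖ R4 (parallel, both between nodes 0 and 3) = 1/(1/47000 + 1/8200) = 6982 Ω
  Rs1 = Rp1 + Rp2 (series, joined only at node 0) = 42.98 + 6982 = 7025 Ω
  Rp3 = R5 ‖ Rs1 (parallel, both between nodes 1 and 3) = 1/(1/1500 + 1/7025) = 1236 Ω
R_th = 1.236 kΩ

Final answer: V_th = 1.497 V, R_th = 1.236 kΩ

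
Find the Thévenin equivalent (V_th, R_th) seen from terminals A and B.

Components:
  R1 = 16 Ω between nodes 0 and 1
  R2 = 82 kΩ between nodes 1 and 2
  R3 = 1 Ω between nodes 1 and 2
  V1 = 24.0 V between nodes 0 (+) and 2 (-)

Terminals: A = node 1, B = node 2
Step 1 — V_th is the open-circuit voltage V_A - V_B (nothing connected across the terminals).
Nodal analysis, taking node 2 as the 0 V reference.
Source V1 fixes V_0 = 24 V.
KCL at each unknown node (sum of currents leaving = 0; resistances in Ω):
  Node 1: (V_1 - 24)/16 + (V_1 - 0)/82000 + (V_1 - 0)/1 = 0
Collecting terms: 1.063 × V_1 = 1.5  =>  V_1 = 1.412 V
V_th = V_1 - V_2 = 1.412 - 0 = 1.412 V
Step 2 — R_th: zero the source — replace V1 by a short circuit (node 2 merges into node 0) — and find the resistance seen between A (node 1) and B (node 0).
Reduce the network between node 1 (A) and node 0 (B) by series/parallel combination:
  Rp1 = R1 ‖ R2 ‖ R3 (parallel, all between nodes 0 and 1) = 1/(1/16 + 1/82000 + 1/1) = 0.9412 Ω
R_th = 0.9412 Ω

Final answer: V_th = 1.412 V, R_th = 0.9412 Ω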